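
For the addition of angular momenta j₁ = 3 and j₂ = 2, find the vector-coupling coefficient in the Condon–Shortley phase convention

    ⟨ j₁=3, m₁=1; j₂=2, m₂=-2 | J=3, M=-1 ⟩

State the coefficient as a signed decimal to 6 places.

+√(2/5) = +0.632456

triangle: 2!*4!*2!/9! = 96/362880
(j±m)!: 4!*2!*0!*4!*2!*4! = 55296
prefactor² = (2J+1)*Δ*N² = 512/5
  k=0: +1/(0!*2!*2!*0!*2!*2!) = 1/16
Σ = 1/16  ⇒  CG² = 512/5*1/16² = 2/5
CG = +√(2/5) = +0.632456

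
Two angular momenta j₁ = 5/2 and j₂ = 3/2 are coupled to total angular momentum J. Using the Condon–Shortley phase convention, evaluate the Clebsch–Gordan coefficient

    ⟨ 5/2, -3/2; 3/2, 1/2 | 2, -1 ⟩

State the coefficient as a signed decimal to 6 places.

√[5·2!3!1!/7! · 1!4!2!1!1!3!] = √(24/7)
  +(−1)^1/∏(1,1,3,1,0,0)! = -1/6  (running -1/6)
  +(−1)^2/∏(2,0,2,0,1,1)! = 1/4  (running 1/12)
⟨..|..⟩ = √(24/7)·(1/12) = +0.154303

+√(1/42) ≈ +0.154303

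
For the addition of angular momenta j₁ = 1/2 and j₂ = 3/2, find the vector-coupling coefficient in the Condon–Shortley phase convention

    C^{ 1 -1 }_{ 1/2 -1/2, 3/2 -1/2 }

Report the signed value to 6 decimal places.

−√(1/4) ≈ -0.500000

triangle: 1!×0!×2!/4! = 2/24
(j±m)!: 0!×1!×1!×2!×0!×2! = 4
prefactor² = (2J+1)×Δ×N² = 1
  k=1: −1/(1!×0!×0!×0!×0!×2!) = -1/2
Σ = -1/2  ⇒  CG² = 1×(-1/2)² = 1/4
CG = −√(1/4) = -0.500000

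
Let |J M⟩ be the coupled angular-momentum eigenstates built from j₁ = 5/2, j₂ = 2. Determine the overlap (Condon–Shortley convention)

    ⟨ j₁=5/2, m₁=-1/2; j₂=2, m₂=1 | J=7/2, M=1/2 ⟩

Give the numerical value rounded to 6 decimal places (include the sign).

-0.557773

j₁+j₂−J=1  J+j₁−j₂=4  J−j₁+j₂=3  j₁+j₂+J+1=9
(j₁±m₁, j₂±m₂, J±M) = (2,3,3,1,4,3)
P² = 1152/35
sum k=0..1:
  [0] +1/36 = 1/36
  [1] −1/8 = -1/8
S = -7/72
C² = P²·S² = 14/45 ; C = -0.557773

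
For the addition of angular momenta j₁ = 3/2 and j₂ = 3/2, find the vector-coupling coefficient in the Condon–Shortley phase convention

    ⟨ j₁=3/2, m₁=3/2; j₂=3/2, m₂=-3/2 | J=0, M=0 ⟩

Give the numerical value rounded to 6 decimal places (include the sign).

+√(1/4) ≈ +0.500000

√[1·3!0!0!/4! · 3!0!0!3!0!0!] = √(9)
  +(−1)^0/∏(0,3,0,0,0,0)! = 1/6  (running 1/6)
⟨..|..⟩ = √(9)·(1/6) = +0.500000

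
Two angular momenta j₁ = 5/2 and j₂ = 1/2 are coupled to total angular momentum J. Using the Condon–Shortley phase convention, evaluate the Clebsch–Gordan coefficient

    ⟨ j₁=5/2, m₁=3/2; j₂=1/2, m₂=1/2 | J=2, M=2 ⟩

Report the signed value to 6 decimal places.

-0.408248  (= −√(1/6))

j₁+j₂−J=1  J+j₁−j₂=4  J−j₁+j₂=0  j₁+j₂+J+1=6
(j₁±m₁, j₂±m₂, J±M) = (4,1,1,0,4,0)
P² = 96
sum k=1..1:
  [1] −1/24 = -1/24
S = -1/24
C² = P²·S² = 1/6 ; C = -0.408248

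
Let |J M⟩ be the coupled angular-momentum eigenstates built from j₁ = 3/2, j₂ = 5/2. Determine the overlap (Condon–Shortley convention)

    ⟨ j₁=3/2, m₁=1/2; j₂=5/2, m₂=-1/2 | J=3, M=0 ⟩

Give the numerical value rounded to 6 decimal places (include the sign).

+√(1/5) ≈ +0.447214

j₁+j₂−J=1  J+j₁−j₂=2  J−j₁+j₂=4  j₁+j₂+J+1=8
(j₁±m₁, j₂±m₂, J±M) = (2,1,2,3,3,3)
P² = 36/5
sum k=0..1:
  [0] +1/4 = 1/4
  [1] −1/12 = -1/12
S = 1/6
C² = P²·S² = 1/5 ; C = +0.447214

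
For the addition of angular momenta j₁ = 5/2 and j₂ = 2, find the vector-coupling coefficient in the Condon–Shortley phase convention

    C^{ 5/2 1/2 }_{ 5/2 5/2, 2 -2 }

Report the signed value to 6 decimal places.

+√(3/14) ≈ +0.462910

√[6·2!3!2!/8! · 5!0!0!4!3!2!] = √(864/7)
  +(−1)^0/∏(0,2,0,0,3,2)! = 1/24  (running 1/24)
⟨..|..⟩ = √(864/7)·(1/24) = +0.462910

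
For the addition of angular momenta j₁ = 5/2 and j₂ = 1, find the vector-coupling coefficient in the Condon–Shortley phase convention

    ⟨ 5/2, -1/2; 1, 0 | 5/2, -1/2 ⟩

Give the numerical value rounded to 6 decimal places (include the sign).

−√(1/35) ≈ -0.169031

j₁+j₂−J=1  J+j₁−j₂=4  J−j₁+j₂=1  j₁+j₂+J+1=7
(j₁±m₁, j₂±m₂, J±M) = (2,3,1,1,2,3)
P² = 144/35
sum k=0..1:
  [0] +1/6 = 1/6
  [1] −1/4 = -1/4
S = -1/12
C² = P²·S² = 1/35 ; C = -0.169031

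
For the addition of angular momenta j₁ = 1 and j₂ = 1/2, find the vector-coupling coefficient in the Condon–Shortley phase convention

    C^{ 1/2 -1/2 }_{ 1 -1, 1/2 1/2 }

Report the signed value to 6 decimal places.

-0.816497  (= −√(2/3))

triangle: 1!×1!×0!/3! = 1/6
(j±m)!: 0!×2!×1!×0!×0!×1! = 2
prefactor² = (2J+1)×Δ×N² = 2/3
  k=1: −1/(1!×0!×1!×0!×0!×0!) = -1
Σ = -1  ⇒  CG² = 2/3×(-1)² = 2/3
CG = −√(2/3) = -0.816497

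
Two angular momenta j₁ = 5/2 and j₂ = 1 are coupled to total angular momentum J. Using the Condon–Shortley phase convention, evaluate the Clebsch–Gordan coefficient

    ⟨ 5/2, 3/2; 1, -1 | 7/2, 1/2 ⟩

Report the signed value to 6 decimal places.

√[8·0!5!2!/8! · 4!1!0!2!4!3!] = √(2304/7)
  +(−1)^0/∏(0,0,1,0,4,2)! = 1/48  (running 1/48)
⟨..|..⟩ = √(2304/7)·(1/48) = +0.377964

+0.377964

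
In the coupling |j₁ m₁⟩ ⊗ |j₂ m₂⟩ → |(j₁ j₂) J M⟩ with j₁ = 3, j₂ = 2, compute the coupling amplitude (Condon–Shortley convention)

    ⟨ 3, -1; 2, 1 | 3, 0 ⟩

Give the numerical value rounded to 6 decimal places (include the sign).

j₁+j₂−J=2  J+j₁−j₂=4  J−j₁+j₂=2  j₁+j₂+J+1=9
(j₁±m₁, j₂±m₂, J±M) = (2,4,3,1,3,3)
P² = 96/5
sum k=1..2:
  [1] −1/12 = -1/12
  [2] +1/8 = 1/8
S = 1/24
C² = P²·S² = 1/30 ; C = +0.182574

+0.182574  (= +√(1/30))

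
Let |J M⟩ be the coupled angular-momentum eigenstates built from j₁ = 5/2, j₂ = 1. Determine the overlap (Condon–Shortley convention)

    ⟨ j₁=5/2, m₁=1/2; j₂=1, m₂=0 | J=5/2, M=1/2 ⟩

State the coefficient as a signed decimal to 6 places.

+√(1/35) ≈ +0.169031

j₁+j₂−J=1  J+j₁−j₂=4  J−j₁+j₂=1  j₁+j₂+J+1=7
(j₁±m₁, j₂±m₂, J±M) = (3,2,1,1,3,2)
P² = 144/35
sum k=0..1:
  [0] +1/4 = 1/4
  [1] −1/6 = -1/6
S = 1/12
C² = P²·S² = 1/35 ; C = +0.169031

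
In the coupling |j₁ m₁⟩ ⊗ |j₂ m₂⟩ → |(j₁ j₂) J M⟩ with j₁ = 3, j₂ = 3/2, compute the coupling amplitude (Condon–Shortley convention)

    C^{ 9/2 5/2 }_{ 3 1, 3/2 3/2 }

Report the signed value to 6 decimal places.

+√(5/12) ≈ +0.645497

√[10·0!6!3!/10! · 4!2!3!0!7!2!] = √(34560)
  +(−1)^0/∏(0,0,2,3,4,0)! = 1/288  (running 1/288)
⟨..|..⟩ = √(34560)·(1/288) = +0.645497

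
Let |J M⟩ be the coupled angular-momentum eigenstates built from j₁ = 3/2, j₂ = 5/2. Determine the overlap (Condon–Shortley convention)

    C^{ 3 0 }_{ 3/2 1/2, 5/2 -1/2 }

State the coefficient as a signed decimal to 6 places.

j₁+j₂−J=1  J+j₁−j₂=2  J−j₁+j₂=4  j₁+j₂+J+1=8
(j₁±m₁, j₂±m₂, J±M) = (2,1,2,3,3,3)
P² = 36/5
sum k=0..1:
  [0] +1/4 = 1/4
  [1] −1/12 = -1/12
S = 1/6
C² = P²·S² = 1/5 ; C = +0.447214

+√(1/5) = +0.447214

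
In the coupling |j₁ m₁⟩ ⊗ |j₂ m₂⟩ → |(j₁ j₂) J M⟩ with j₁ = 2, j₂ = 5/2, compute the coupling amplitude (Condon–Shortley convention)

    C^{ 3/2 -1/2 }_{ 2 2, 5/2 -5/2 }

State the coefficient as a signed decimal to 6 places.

+0.617213

j₁+j₂−J=3  J+j₁−j₂=1  J−j₁+j₂=2  j₁+j₂+J+1=7
(j₁±m₁, j₂±m₂, J±M) = (4,0,0,5,1,2)
P² = 384/7
sum k=0..0:
  [0] +1/12 = 1/12
S = 1/12
C² = P²·S² = 8/21 ; C = +0.617213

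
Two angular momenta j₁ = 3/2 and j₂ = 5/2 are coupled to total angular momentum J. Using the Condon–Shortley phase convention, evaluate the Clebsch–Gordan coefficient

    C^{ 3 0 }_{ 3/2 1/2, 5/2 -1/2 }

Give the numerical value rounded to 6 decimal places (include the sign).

+0.447214  (= +√(1/5))

triangle: 1!*2!*4!/8! = 48/40320
(j±m)!: 2!*1!*2!*3!*3!*3! = 864
prefactor² = (2J+1)*Δ*N² = 36/5
  k=0: +1/(0!*1!*1!*2!*1!*2!) = 1/4
  k=1: −1/(1!*0!*0!*1!*2!*3!) = -1/12
Σ = 1/6  ⇒  CG² = 36/5*1/6² = 1/5
CG = +√(1/5) = +0.447214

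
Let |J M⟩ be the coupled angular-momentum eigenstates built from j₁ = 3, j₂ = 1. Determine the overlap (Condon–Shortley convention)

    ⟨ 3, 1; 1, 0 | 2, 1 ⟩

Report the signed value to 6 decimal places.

-0.617213  (= −√(8/21))

triangle: 2!·4!·0!/7! = 48/5040
(j±m)!: 4!·2!·1!·1!·3!·1! = 288
prefactor² = (2J+1)·Δ·N² = 96/7
  k=1: −1/(1!·1!·1!·0!·3!·0!) = -1/6
Σ = -1/6  ⇒  CG² = 96/7·(-1/6)² = 8/21
CG = −√(8/21) = -0.617213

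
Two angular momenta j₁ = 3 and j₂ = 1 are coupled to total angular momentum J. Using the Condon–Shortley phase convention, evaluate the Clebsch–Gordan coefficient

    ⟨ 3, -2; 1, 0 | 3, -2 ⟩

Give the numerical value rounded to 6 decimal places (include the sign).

-0.577350  (= −√(1/3))

√[7·1!5!1!/8! · 1!5!1!1!1!5!] = √(300)
  +(−1)^0/∏(0,1,5,1,0,0)! = 1/120  (running 1/120)
  +(−1)^1/∏(1,0,4,0,1,1)! = -1/24  (running -1/30)
⟨..|..⟩ = √(300)·(-1/30) = -0.577350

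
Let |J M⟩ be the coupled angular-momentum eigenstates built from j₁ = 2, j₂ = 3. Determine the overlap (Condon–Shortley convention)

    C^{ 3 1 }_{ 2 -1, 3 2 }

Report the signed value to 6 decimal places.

triangle: 2!×2!×4!/9! = 96/362880
(j±m)!: 1!×3!×5!×1!×4!×2! = 34560
prefactor² = (2J+1)×Δ×N² = 64
  k=1: −1/(1!×1!×2!×4!×0!×0!) = -1/48
  k=2: +1/(2!×0!×1!×3!×1!×1!) = 1/12
Σ = 1/16  ⇒  CG² = 64×1/16² = 1/4
CG = +√(1/4) = +0.500000

+0.500000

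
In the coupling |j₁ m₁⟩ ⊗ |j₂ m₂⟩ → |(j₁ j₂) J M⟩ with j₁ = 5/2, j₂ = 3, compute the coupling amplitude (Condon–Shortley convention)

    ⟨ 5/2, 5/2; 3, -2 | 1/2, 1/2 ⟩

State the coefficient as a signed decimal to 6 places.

+0.218218

j₁+j₂−J=5  J+j₁−j₂=0  J−j₁+j₂=1  j₁+j₂+J+1=7
(j₁±m₁, j₂±m₂, J±M) = (5,0,1,5,1,0)
P² = 4800/7
sum k=0..0:
  [0] +1/120 = 1/120
S = 1/120
C² = P²·S² = 1/21 ; C = +0.218218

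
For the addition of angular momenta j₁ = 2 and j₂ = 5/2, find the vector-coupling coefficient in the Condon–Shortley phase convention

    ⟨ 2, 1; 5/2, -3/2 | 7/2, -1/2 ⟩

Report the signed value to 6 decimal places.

+0.619780

j₁+j₂−J=1  J+j₁−j₂=3  J−j₁+j₂=4  j₁+j₂+J+1=9
(j₁±m₁, j₂±m₂, J±M) = (3,1,1,4,3,4)
P² = 2304/35
sum k=0..1:
  [0] +1/12 = 1/12
  [1] −1/144 = -1/144
S = 11/144
C² = P²·S² = 121/315 ; C = +0.619780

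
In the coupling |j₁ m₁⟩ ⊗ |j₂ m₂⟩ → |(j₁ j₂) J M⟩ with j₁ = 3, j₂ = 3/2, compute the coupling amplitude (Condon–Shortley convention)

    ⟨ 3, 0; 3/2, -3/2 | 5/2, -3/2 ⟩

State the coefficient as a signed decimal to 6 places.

√[6·2!4!1!/8! · 3!3!0!3!1!4!] = √(1296/35)
  +(−1)^0/∏(0,2,3,0,1,1)! = 1/12  (running 1/12)
⟨..|..⟩ = √(1296/35)·(1/12) = +0.507093

+√(9/35) = +0.507093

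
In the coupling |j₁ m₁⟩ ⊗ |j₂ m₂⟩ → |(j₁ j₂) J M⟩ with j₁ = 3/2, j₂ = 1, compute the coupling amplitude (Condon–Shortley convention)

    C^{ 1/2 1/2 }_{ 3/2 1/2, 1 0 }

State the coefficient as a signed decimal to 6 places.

j₁+j₂−J=2  J+j₁−j₂=1  J−j₁+j₂=0  j₁+j₂+J+1=4
(j₁±m₁, j₂±m₂, J±M) = (2,1,1,1,1,0)
P² = 1/3
sum k=1..1:
  [1] −1/1 = -1
S = -1
C² = P²·S² = 1/3 ; C = -0.577350

-0.577350  (= −√(1/3))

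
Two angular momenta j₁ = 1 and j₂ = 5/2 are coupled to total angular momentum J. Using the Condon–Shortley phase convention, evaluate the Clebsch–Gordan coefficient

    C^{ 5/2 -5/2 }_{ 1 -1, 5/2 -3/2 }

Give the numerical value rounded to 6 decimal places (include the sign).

triangle: 1!·1!·4!/7! = 24/5040
(j±m)!: 0!·2!·1!·4!·0!·5! = 5760
prefactor² = (2J+1)·Δ·N² = 1152/7
  k=1: −1/(1!·0!·1!·0!·0!·4!) = -1/24
Σ = -1/24  ⇒  CG² = 1152/7·(-1/24)² = 2/7
CG = −√(2/7) = -0.534522

-0.534522  (= −√(2/7))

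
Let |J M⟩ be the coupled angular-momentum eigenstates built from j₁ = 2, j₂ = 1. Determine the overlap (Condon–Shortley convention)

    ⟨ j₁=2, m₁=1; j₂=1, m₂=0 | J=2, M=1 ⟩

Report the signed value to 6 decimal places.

triangle: 1!×3!×1!/6! = 6/720
(j±m)!: 3!×1!×1!×1!×3!×1! = 36
prefactor² = (2J+1)×Δ×N² = 3/2
  k=0: +1/(0!×1!×1!×1!×2!×0!) = 1/2
  k=1: −1/(1!×0!×0!×0!×3!×1!) = -1/6
Σ = 1/3  ⇒  CG² = 3/2×1/3² = 1/6
CG = +√(1/6) = +0.408248

+√(1/6) = +0.408248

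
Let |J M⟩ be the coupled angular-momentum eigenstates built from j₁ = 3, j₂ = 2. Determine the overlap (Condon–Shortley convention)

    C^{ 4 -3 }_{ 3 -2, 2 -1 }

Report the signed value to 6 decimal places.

-0.223607

j₁+j₂−J=1  J+j₁−j₂=5  J−j₁+j₂=3  j₁+j₂+J+1=10
(j₁±m₁, j₂±m₂, J±M) = (1,5,1,3,1,7)
P² = 6480
sum k=0..1:
  [0] +1/240 = 1/240
  [1] −1/144 = -1/144
S = -1/360
C² = P²·S² = 1/20 ; C = -0.223607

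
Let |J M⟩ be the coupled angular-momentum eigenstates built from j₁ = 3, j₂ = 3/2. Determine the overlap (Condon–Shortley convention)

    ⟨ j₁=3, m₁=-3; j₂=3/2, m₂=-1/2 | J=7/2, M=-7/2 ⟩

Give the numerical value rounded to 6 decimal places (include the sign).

j₁+j₂−J=1  J+j₁−j₂=5  J−j₁+j₂=2  j₁+j₂+J+1=9
(j₁±m₁, j₂±m₂, J±M) = (0,6,1,2,0,7)
P² = 38400
sum k=1..1:
  [1] −1/240 = -1/240
S = -1/240
C² = P²·S² = 2/3 ; C = -0.816497

-0.816497  (= −√(2/3))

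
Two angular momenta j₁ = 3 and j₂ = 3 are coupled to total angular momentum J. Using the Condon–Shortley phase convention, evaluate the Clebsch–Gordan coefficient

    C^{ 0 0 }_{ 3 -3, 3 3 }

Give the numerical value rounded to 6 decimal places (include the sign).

triangle: 6!×0!×0!/7! = 720/5040
(j±m)!: 0!×6!×6!×0!×0!×0! = 518400
prefactor² = (2J+1)×Δ×N² = 518400/7
  k=6: +1/(6!×0!×0!×0!×0!×0!) = 1/720
Σ = 1/720  ⇒  CG² = 518400/7×1/720² = 1/7
CG = +√(1/7) = +0.377964

+0.377964  (= +√(1/7))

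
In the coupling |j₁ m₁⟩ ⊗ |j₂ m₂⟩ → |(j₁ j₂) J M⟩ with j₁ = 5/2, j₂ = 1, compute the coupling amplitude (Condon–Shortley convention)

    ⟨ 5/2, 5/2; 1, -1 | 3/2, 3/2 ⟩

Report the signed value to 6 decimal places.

+√(2/3) = +0.816497

√[4·2!3!0!/6! · 5!0!0!2!3!0!] = √(96)
  +(−1)^0/∏(0,2,0,0,3,0)! = 1/12  (running 1/12)
⟨..|..⟩ = √(96)·(1/12) = +0.816497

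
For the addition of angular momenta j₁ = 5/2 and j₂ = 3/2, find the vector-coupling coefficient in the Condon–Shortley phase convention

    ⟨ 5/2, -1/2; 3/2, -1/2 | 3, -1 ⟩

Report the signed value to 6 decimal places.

+√(1/60) = +0.129099

√[7·1!4!2!/8! · 2!3!1!2!2!4!] = √(48/5)
  +(−1)^0/∏(0,1,3,1,1,1)! = 1/6  (running 1/6)
  +(−1)^1/∏(1,0,2,0,2,2)! = -1/8  (running 1/24)
⟨..|..⟩ = √(48/5)·(1/24) = +0.129099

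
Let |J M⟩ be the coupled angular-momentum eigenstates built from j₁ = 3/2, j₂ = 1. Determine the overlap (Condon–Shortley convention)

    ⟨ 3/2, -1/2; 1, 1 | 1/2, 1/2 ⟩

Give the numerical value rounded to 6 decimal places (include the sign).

+0.408248

j₁+j₂−J=2  J+j₁−j₂=1  J−j₁+j₂=0  j₁+j₂+J+1=4
(j₁±m₁, j₂±m₂, J±M) = (1,2,2,0,1,0)
P² = 2/3
sum k=2..2:
  [2] +1/2 = 1/2
S = 1/2
C² = P²·S² = 1/6 ; C = +0.408248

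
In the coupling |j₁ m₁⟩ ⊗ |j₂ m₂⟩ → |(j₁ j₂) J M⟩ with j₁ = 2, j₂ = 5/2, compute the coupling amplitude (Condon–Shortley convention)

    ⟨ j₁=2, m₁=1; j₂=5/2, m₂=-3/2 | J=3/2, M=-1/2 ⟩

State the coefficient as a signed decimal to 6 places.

√[4·3!1!2!/7! · 3!1!1!4!1!2!] = √(96/35)
  +(−1)^0/∏(0,3,1,1,0,1)! = 1/6  (running 1/6)
  +(−1)^1/∏(1,2,0,0,1,2)! = -1/4  (running -1/12)
⟨..|..⟩ = √(96/35)·(-1/12) = -0.138013

−√(2/105) ≈ -0.138013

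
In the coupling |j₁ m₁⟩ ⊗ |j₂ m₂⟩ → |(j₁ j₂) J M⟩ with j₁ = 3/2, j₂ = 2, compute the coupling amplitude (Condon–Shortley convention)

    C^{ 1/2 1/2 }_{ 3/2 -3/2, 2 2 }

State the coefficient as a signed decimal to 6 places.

−√(2/5) = -0.632456

j₁+j₂−J=3  J+j₁−j₂=0  J−j₁+j₂=1  j₁+j₂+J+1=5
(j₁±m₁, j₂±m₂, J±M) = (0,3,4,0,1,0)
P² = 72/5
sum k=3..3:
  [3] −1/6 = -1/6
S = -1/6
C² = P²·S² = 2/5 ; C = -0.632456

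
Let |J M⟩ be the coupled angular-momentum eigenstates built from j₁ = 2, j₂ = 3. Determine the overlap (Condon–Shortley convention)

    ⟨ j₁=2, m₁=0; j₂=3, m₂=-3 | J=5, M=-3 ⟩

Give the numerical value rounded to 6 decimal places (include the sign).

+0.365148

√[11·0!4!6!/11! · 2!2!0!6!2!8!] = √(1105920)
  +(−1)^0/∏(0,0,2,0,2,6)! = 1/2880  (running 1/2880)
⟨..|..⟩ = √(1105920)·(1/2880) = +0.365148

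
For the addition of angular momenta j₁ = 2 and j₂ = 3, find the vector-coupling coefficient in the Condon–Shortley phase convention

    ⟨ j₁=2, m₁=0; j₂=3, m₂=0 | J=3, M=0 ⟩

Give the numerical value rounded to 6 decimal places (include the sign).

triangle: 2!·2!·4!/9! = 96/362880
(j±m)!: 2!·2!·3!·3!·3!·3! = 5184
prefactor² = (2J+1)·Δ·N² = 48/5
  k=0: +1/(0!·2!·2!·3!·0!·1!) = 1/24
  k=1: −1/(1!·1!·1!·2!·1!·2!) = -1/4
  k=2: +1/(2!·0!·0!·1!·2!·3!) = 1/24
Σ = -1/6  ⇒  CG² = 48/5·(-1/6)² = 4/15
CG = −√(4/15) = -0.516398

−√(4/15) ≈ -0.516398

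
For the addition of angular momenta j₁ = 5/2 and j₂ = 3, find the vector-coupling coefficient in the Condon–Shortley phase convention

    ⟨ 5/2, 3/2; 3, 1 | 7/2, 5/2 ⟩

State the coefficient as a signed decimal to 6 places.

−√(10/63) ≈ -0.398410

triangle: 2!*3!*4!/10! = 288/3628800
(j±m)!: 4!*1!*4!*2!*6!*1! = 829440
prefactor² = (2J+1)*Δ*N² = 18432/35
  k=0: +1/(0!*2!*1!*4!*2!*0!) = 1/96
  k=1: −1/(1!*1!*0!*3!*3!*1!) = -1/36
Σ = -5/288  ⇒  CG² = 18432/35*(-5/288)² = 10/63
CG = −√(10/63) = -0.398410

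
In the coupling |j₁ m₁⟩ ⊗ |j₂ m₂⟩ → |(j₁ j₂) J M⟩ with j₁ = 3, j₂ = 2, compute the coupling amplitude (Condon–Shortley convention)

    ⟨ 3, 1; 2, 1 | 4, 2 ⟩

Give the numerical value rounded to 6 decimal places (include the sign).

j₁+j₂−J=1  J+j₁−j₂=5  J−j₁+j₂=3  j₁+j₂+J+1=10
(j₁±m₁, j₂±m₂, J±M) = (4,2,3,1,6,2)
P² = 5184/7
sum k=0..1:
  [0] +1/72 = 1/72
  [1] −1/48 = -1/48
S = -1/144
C² = P²·S² = 1/28 ; C = -0.188982

−√(1/28) ≈ -0.188982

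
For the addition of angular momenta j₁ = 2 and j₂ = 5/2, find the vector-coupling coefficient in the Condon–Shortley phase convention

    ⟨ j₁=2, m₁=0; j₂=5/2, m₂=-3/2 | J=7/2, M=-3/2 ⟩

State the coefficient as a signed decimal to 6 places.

+0.534522  (= +√(2/7))

j₁+j₂−J=1  J+j₁−j₂=3  J−j₁+j₂=4  j₁+j₂+J+1=9
(j₁±m₁, j₂±m₂, J±M) = (2,2,1,4,2,5)
P² = 512/7
sum k=0..1:
  [0] +1/12 = 1/12
  [1] −1/48 = -1/48
S = 1/16
C² = P²·S² = 2/7 ; C = +0.534522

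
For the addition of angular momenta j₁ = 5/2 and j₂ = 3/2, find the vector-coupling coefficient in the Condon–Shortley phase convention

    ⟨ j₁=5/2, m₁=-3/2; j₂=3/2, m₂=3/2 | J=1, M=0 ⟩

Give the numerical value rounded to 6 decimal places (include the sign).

√[3·3!2!0!/6! · 1!4!3!0!1!1!] = √(36/5)
  +(−1)^3/∏(3,0,1,0,1,0)! = -1/6  (running -1/6)
⟨..|..⟩ = √(36/5)·(-1/6) = -0.447214

−√(1/5) ≈ -0.447214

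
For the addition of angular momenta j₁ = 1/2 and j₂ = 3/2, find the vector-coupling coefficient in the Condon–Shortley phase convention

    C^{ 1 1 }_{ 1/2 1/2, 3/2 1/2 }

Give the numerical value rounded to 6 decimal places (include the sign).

√[3·1!0!2!/4! · 1!0!2!1!2!0!] = √(1)
  +(−1)^0/∏(0,1,0,2,0,0)! = 1/2  (running 1/2)
⟨..|..⟩ = √(1)·(1/2) = +0.500000

+0.500000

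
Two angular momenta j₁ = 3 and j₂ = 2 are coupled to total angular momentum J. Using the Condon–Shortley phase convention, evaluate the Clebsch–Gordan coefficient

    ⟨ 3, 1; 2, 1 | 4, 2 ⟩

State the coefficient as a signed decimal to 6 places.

√[9·1!5!3!/10! · 4!2!3!1!6!2!] = √(5184/7)
  +(−1)^0/∏(0,1,2,3,3,0)! = 1/72  (running 1/72)
  +(−1)^1/∏(1,0,1,2,4,1)! = -1/48  (running -1/144)
⟨..|..⟩ = √(5184/7)·(-1/144) = -0.188982

−√(1/28) ≈ -0.188982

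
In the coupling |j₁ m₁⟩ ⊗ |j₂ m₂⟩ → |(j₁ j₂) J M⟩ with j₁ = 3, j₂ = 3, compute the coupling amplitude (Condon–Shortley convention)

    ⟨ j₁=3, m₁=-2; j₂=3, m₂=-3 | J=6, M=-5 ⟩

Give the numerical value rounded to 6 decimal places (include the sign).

+0.707107  (= +√(1/2))

j₁+j₂−J=0  J+j₁−j₂=6  J−j₁+j₂=6  j₁+j₂+J+1=13
(j₁±m₁, j₂±m₂, J±M) = (1,5,0,6,1,11)
P² = 3732480000
sum k=0..0:
  [0] +1/86400 = 1/86400
S = 1/86400
C² = P²·S² = 1/2 ; C = +0.707107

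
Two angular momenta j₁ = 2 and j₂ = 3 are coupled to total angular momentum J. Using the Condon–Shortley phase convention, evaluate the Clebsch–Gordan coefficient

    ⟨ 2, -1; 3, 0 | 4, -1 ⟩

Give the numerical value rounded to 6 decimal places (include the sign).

-0.462910  (= −√(3/14))

j₁+j₂−J=1  J+j₁−j₂=3  J−j₁+j₂=5  j₁+j₂+J+1=10
(j₁±m₁, j₂±m₂, J±M) = (1,3,3,3,3,5)
P² = 1944/7
sum k=0..1:
  [0] +1/72 = 1/72
  [1] −1/24 = -1/24
S = -1/36
C² = P²·S² = 3/14 ; C = -0.462910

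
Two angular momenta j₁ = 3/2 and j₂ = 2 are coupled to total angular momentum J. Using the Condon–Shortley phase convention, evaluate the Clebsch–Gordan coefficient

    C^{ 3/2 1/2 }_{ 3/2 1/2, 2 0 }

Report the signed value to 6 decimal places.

triangle: 2!*1!*2!/6! = 4/720
(j±m)!: 2!*1!*2!*2!*2!*1! = 16
prefactor² = (2J+1)*Δ*N² = 16/45
  k=0: +1/(0!*2!*1!*2!*0!*0!) = 1/4
  k=1: −1/(1!*1!*0!*1!*1!*1!) = -1
Σ = -3/4  ⇒  CG² = 16/45*(-3/4)² = 1/5
CG = −√(1/5) = -0.447214

−√(1/5) = -0.447214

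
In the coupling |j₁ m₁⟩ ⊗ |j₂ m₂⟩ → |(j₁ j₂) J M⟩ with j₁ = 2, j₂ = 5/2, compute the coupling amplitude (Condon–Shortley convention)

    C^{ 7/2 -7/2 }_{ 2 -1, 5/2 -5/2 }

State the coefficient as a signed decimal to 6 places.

+√(5/9) = +0.745356

√[8·1!3!4!/9! · 1!3!0!5!0!7!] = √(11520)
  +(−1)^0/∏(0,1,3,0,0,4)! = 1/144  (running 1/144)
⟨..|..⟩ = √(11520)·(1/144) = +0.745356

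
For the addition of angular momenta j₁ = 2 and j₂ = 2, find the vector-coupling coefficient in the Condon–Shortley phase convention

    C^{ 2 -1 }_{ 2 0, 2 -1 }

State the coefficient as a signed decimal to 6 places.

j₁+j₂−J=2  J+j₁−j₂=2  J−j₁+j₂=2  j₁+j₂+J+1=7
(j₁±m₁, j₂±m₂, J±M) = (2,2,1,3,1,3)
P² = 8/7
sum k=0..1:
  [0] +1/4 = 1/4
  [1] −1/2 = -1/2
S = -1/4
C² = P²·S² = 1/14 ; C = -0.267261

−√(1/14) ≈ -0.267261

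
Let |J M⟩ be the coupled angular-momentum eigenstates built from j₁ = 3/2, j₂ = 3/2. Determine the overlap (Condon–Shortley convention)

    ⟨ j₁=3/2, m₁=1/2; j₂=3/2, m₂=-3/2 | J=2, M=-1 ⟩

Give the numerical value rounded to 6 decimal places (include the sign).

+√(1/2) = +0.707107

√[5·1!2!2!/6! · 2!1!0!3!1!3!] = √(2)
  +(−1)^0/∏(0,1,1,0,1,2)! = 1/2  (running 1/2)
⟨..|..⟩ = √(2)·(1/2) = +0.707107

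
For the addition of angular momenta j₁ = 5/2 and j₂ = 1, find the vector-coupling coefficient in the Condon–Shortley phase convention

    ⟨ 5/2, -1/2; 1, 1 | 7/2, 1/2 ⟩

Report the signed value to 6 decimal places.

+√(2/7) ≈ +0.534522

triangle: 0!·5!·2!/8! = 240/40320
(j±m)!: 2!·3!·2!·0!·4!·3! = 3456
prefactor² = (2J+1)·Δ·N² = 1152/7
  k=0: +1/(0!·0!·3!·2!·2!·0!) = 1/24
Σ = 1/24  ⇒  CG² = 1152/7·1/24² = 2/7
CG = +√(2/7) = +0.534522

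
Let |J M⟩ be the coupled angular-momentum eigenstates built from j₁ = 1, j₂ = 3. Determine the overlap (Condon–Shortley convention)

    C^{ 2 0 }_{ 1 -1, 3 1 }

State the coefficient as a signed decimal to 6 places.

+0.534522  (= +√(2/7))

j₁+j₂−J=2  J+j₁−j₂=0  J−j₁+j₂=4  j₁+j₂+J+1=7
(j₁±m₁, j₂±m₂, J±M) = (0,2,4,2,2,2)
P² = 128/7
sum k=2..2:
  [2] +1/8 = 1/8
S = 1/8
C² = P²·S² = 2/7 ; C = +0.534522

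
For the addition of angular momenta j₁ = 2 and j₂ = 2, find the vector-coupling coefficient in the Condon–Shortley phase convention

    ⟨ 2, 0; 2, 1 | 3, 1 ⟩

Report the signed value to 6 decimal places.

-0.447214  (= −√(1/5))

j₁+j₂−J=1  J+j₁−j₂=3  J−j₁+j₂=3  j₁+j₂+J+1=8
(j₁±m₁, j₂±m₂, J±M) = (2,2,3,1,4,2)
P² = 36/5
sum k=0..1:
  [0] +1/12 = 1/12
  [1] −1/4 = -1/4
S = -1/6
C² = P²·S² = 1/5 ; C = -0.447214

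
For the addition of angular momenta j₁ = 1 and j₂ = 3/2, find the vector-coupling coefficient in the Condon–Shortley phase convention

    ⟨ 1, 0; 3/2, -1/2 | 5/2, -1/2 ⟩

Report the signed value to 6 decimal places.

+0.774597

√[6·0!2!3!/6! · 1!1!1!2!2!3!] = √(12/5)
  +(−1)^0/∏(0,0,1,1,1,2)! = 1/2  (running 1/2)
⟨..|..⟩ = √(12/5)·(1/2) = +0.774597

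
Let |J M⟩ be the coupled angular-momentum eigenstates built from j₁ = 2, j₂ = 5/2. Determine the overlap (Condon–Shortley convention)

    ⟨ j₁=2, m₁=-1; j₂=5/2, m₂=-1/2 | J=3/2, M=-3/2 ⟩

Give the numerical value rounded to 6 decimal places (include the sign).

+√(9/35) = +0.507093

triangle: 3!×1!×2!/7! = 12/5040
(j±m)!: 1!×3!×2!×3!×0!×3! = 432
prefactor² = (2J+1)×Δ×N² = 144/35
  k=2: +1/(2!×1!×1!×0!×0!×2!) = 1/4
Σ = 1/4  ⇒  CG² = 144/35×1/4² = 9/35
CG = +√(9/35) = +0.507093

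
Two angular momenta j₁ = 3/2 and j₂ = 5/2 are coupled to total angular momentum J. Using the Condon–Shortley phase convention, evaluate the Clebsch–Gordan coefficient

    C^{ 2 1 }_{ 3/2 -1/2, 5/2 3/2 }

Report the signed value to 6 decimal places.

j₁+j₂−J=2  J+j₁−j₂=1  J−j₁+j₂=3  j₁+j₂+J+1=7
(j₁±m₁, j₂±m₂, J±M) = (1,2,4,1,3,1)
P² = 24/7
sum k=1..2:
  [1] −1/6 = -1/6
  [2] +1/4 = 1/4
S = 1/12
C² = P²·S² = 1/42 ; C = +0.154303

+0.154303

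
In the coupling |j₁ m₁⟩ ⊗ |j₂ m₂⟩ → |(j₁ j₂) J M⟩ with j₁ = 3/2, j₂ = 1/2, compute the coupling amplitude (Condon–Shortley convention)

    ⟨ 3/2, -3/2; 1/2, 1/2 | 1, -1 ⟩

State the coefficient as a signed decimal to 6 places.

√[3·1!2!0!/4! · 0!3!1!0!0!2!] = √(3)
  +(−1)^1/∏(1,0,2,0,0,0)! = -1/2  (running -1/2)
⟨..|..⟩ = √(3)·(-1/2) = -0.866025

−√(3/4) ≈ -0.866025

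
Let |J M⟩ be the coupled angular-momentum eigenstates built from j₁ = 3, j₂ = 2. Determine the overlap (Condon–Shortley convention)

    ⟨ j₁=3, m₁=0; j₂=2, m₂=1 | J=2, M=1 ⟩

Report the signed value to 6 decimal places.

+0.534522  (= +√(2/7))

√[5·3!3!1!/8! · 3!3!3!1!3!1!] = √(81/14)
  +(−1)^2/∏(2,1,1,1,2,0)! = 1/4  (running 1/4)
  +(−1)^3/∏(3,0,0,0,3,1)! = -1/36  (running 2/9)
⟨..|..⟩ = √(81/14)·(2/9) = +0.534522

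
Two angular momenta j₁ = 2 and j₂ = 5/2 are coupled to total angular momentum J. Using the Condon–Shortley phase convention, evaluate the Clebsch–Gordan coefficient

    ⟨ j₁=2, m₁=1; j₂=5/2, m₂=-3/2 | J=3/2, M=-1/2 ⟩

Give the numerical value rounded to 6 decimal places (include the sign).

j₁+j₂−J=3  J+j₁−j₂=1  J−j₁+j₂=2  j₁+j₂+J+1=7
(j₁±m₁, j₂±m₂, J±M) = (3,1,1,4,1,2)
P² = 96/35
sum k=0..1:
  [0] +1/6 = 1/6
  [1] −1/4 = -1/4
S = -1/12
C² = P²·S² = 2/105 ; C = -0.138013

−√(2/105) = -0.138013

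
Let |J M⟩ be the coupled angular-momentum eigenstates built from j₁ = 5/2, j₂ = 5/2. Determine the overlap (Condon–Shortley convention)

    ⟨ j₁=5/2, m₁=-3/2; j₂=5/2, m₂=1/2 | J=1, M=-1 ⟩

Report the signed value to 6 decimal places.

−√(8/35) ≈ -0.478091

j₁+j₂−J=4  J+j₁−j₂=1  J−j₁+j₂=1  j₁+j₂+J+1=7
(j₁±m₁, j₂±m₂, J±M) = (1,4,3,2,0,2)
P² = 288/35
sum k=3..3:
  [3] −1/6 = -1/6
S = -1/6
C² = P²·S² = 8/35 ; C = -0.478091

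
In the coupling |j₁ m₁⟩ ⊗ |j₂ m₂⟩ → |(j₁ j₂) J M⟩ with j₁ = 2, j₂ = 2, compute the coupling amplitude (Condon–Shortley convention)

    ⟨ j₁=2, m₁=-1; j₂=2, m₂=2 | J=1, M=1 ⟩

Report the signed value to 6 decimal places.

j₁+j₂−J=3  J+j₁−j₂=1  J−j₁+j₂=1  j₁+j₂+J+1=6
(j₁±m₁, j₂±m₂, J±M) = (1,3,4,0,2,0)
P² = 36/5
sum k=3..3:
  [3] −1/6 = -1/6
S = -1/6
C² = P²·S² = 1/5 ; C = -0.447214

−√(1/5) ≈ -0.447214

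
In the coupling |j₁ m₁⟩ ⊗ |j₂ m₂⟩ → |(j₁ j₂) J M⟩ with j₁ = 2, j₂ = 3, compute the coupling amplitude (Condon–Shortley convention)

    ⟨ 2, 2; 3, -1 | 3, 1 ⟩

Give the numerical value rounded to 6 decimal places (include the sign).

√[7·2!2!4!/9! · 4!0!2!4!4!2!] = √(512/5)
  +(−1)^0/∏(0,2,0,2,2,2)! = 1/16  (running 1/16)
⟨..|..⟩ = √(512/5)·(1/16) = +0.632456

+0.632456  (= +√(2/5))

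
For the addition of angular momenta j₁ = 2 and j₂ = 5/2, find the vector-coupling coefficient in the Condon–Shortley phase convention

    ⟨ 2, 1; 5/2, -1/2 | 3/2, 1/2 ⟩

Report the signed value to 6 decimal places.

triangle: 3!*1!*2!/7! = 12/5040
(j±m)!: 3!*1!*2!*3!*2!*1! = 144
prefactor² = (2J+1)*Δ*N² = 48/35
  k=0: +1/(0!*3!*1!*2!*0!*0!) = 1/12
  k=1: −1/(1!*2!*0!*1!*1!*1!) = -1/2
Σ = -5/12  ⇒  CG² = 48/35*(-5/12)² = 5/21
CG = −√(5/21) = -0.487950

-0.487950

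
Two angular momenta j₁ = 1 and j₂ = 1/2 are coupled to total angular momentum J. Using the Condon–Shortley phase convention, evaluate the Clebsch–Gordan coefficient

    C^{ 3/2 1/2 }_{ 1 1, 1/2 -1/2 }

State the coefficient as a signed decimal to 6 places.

+0.577350

j₁+j₂−J=0  J+j₁−j₂=2  J−j₁+j₂=1  j₁+j₂+J+1=4
(j₁±m₁, j₂±m₂, J±M) = (2,0,0,1,2,1)
P² = 4/3
sum k=0..0:
  [0] +1/2 = 1/2
S = 1/2
C² = P²·S² = 1/3 ; C = +0.577350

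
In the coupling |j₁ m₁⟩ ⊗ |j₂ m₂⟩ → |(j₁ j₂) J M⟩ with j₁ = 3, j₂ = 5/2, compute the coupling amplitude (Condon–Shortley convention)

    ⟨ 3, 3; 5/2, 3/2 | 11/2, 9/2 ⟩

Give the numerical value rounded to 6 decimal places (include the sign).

triangle: 0!·6!·5!/12! = 86400/479001600
(j±m)!: 6!·0!·4!·1!·10!·1! = 62705664000
prefactor² = (2J+1)·Δ·N² = 1492992000/11
  k=0: +1/(0!·0!·0!·4!·6!·1!) = 1/17280
Σ = 1/17280  ⇒  CG² = 1492992000/11·1/17280² = 5/11
CG = +√(5/11) = +0.674200

+√(5/11) = +0.674200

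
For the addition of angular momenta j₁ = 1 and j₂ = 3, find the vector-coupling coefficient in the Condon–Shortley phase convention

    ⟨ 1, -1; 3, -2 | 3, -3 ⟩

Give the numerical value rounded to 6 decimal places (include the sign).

j₁+j₂−J=1  J+j₁−j₂=1  J−j₁+j₂=5  j₁+j₂+J+1=8
(j₁±m₁, j₂±m₂, J±M) = (0,2,1,5,0,6)
P² = 3600
sum k=1..1:
  [1] −1/120 = -1/120
S = -1/120
C² = P²·S² = 1/4 ; C = -0.500000

-0.500000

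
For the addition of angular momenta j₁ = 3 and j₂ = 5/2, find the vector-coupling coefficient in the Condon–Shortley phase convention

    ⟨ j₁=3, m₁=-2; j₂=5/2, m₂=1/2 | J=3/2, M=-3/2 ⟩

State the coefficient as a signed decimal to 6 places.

triangle: 4!*2!*1!/8! = 48/40320
(j±m)!: 1!*5!*3!*2!*0!*3! = 8640
prefactor² = (2J+1)*Δ*N² = 288/7
  k=3: −1/(3!*1!*2!*0!*0!*1!) = -1/12
Σ = -1/12  ⇒  CG² = 288/7*(-1/12)² = 2/7
CG = −√(2/7) = -0.534522

−√(2/7) ≈ -0.534522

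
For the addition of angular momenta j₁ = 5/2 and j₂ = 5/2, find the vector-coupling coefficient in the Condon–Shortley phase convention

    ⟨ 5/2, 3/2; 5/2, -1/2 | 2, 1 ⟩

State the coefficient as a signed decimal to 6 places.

√[5·3!2!2!/8! · 4!1!2!3!3!1!] = √(36/7)
  +(−1)^0/∏(0,3,1,2,1,0)! = 1/12  (running 1/12)
  +(−1)^1/∏(1,2,0,1,2,1)! = -1/4  (running -1/6)
⟨..|..⟩ = √(36/7)·(-1/6) = -0.377964

-0.377964  (= −√(1/7))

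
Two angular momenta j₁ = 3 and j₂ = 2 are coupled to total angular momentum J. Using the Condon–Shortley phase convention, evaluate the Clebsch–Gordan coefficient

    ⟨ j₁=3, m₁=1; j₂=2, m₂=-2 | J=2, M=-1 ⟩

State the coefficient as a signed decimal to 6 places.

+√(3/14) ≈ +0.462910

triangle: 3!*3!*1!/8! = 36/40320
(j±m)!: 4!*2!*0!*4!*1!*3! = 6912
prefactor² = (2J+1)*Δ*N² = 216/7
  k=0: +1/(0!*3!*2!*0!*1!*1!) = 1/12
Σ = 1/12  ⇒  CG² = 216/7*1/12² = 3/14
CG = +√(3/14) = +0.462910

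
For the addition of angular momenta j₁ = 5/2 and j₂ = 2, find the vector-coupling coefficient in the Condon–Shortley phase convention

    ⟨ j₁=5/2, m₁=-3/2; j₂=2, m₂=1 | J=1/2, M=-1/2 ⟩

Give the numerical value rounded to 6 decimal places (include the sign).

√[2·4!1!0!/6! · 1!4!3!1!0!1!] = √(48/5)
  +(−1)^3/∏(3,1,1,0,0,0)! = -1/6  (running -1/6)
⟨..|..⟩ = √(48/5)·(-1/6) = -0.516398

−√(4/15) ≈ -0.516398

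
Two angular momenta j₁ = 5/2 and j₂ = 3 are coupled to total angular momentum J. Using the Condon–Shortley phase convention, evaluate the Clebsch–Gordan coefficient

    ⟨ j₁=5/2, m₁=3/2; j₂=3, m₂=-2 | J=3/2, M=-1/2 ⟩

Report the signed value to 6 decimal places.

-0.218218  (= −√(1/21))

triangle: 4!×1!×2!/8! = 48/40320
(j±m)!: 4!×1!×1!×5!×1!×2! = 5760
prefactor² = (2J+1)×Δ×N² = 192/7
  k=0: +1/(0!×4!×1!×1!×0!×1!) = 1/24
  k=1: −1/(1!×3!×0!×0!×1!×2!) = -1/12
Σ = -1/24  ⇒  CG² = 192/7×(-1/24)² = 1/21
CG = −√(1/21) = -0.218218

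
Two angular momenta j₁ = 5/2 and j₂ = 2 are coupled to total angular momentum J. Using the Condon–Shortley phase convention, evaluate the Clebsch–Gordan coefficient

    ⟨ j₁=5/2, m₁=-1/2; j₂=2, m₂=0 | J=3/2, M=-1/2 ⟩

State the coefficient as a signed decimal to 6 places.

+0.239046

triangle: 3!×2!×1!/7! = 12/5040
(j±m)!: 2!×3!×2!×2!×1!×2! = 96
prefactor² = (2J+1)×Δ×N² = 32/35
  k=1: −1/(1!×2!×2!×1!×0!×0!) = -1/4
  k=2: +1/(2!×1!×1!×0!×1!×1!) = 1/2
Σ = 1/4  ⇒  CG² = 32/35×1/4² = 2/35
CG = +√(2/35) = +0.239046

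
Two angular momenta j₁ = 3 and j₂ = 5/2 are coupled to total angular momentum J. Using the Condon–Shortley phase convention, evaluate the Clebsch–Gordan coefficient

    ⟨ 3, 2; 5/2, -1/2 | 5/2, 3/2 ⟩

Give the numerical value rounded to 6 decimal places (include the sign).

√[6·3!3!2!/9! · 5!1!2!3!4!1!] = √(288/7)
  +(−1)^0/∏(0,3,1,2,2,0)! = 1/24  (running 1/24)
  +(−1)^1/∏(1,2,0,1,3,1)! = -1/12  (running -1/24)
⟨..|..⟩ = √(288/7)·(-1/24) = -0.267261

-0.267261  (= −√(1/14))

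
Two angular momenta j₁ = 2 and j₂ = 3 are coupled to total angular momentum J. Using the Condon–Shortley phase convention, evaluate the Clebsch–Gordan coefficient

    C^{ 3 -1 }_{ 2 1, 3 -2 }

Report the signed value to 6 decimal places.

+0.500000  (= +√(1/4))

√[7·2!2!4!/9! · 3!1!1!5!2!4!] = √(64)
  +(−1)^0/∏(0,2,1,1,1,3)! = 1/12  (running 1/12)
  +(−1)^1/∏(1,1,0,0,2,4)! = -1/48  (running 1/16)
⟨..|..⟩ = √(64)·(1/16) = +0.500000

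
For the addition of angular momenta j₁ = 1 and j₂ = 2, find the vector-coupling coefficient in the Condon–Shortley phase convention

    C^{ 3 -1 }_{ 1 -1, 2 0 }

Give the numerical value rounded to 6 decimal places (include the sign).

+0.632456  (= +√(2/5))

j₁+j₂−J=0  J+j₁−j₂=2  J−j₁+j₂=4  j₁+j₂+J+1=7
(j₁±m₁, j₂±m₂, J±M) = (0,2,2,2,2,4)
P² = 128/5
sum k=0..0:
  [0] +1/8 = 1/8
S = 1/8
C² = P²·S² = 2/5 ; C = +0.632456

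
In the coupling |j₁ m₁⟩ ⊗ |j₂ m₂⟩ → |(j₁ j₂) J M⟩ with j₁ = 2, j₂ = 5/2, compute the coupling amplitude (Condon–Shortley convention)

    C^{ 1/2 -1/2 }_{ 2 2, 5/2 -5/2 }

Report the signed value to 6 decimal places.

+0.577350  (= +√(1/3))

triangle: 4!×0!×1!/6! = 24/720
(j±m)!: 4!×0!×0!×5!×0!×1! = 2880
prefactor² = (2J+1)×Δ×N² = 192
  k=0: +1/(0!×4!×0!×0!×0!×1!) = 1/24
Σ = 1/24  ⇒  CG² = 192×1/24² = 1/3
CG = +√(1/3) = +0.577350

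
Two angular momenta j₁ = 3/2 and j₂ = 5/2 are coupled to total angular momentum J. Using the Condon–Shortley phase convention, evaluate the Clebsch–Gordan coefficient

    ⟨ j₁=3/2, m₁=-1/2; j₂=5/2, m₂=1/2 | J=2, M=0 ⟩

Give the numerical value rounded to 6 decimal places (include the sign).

−√(1/14) = -0.267261

√[5·2!1!3!/7! · 1!2!3!2!2!2!] = √(8/7)
  +(−1)^1/∏(1,1,1,2,0,1)! = -1/2  (running -1/2)
  +(−1)^2/∏(2,0,0,1,1,2)! = 1/4  (running -1/4)
⟨..|..⟩ = √(8/7)·(-1/4) = -0.267261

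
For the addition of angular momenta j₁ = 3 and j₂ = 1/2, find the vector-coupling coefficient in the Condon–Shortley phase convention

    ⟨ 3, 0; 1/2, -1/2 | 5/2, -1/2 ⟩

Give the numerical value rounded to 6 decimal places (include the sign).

triangle: 1!·5!·0!/7! = 120/5040
(j±m)!: 3!·3!·0!·1!·2!·3! = 432
prefactor² = (2J+1)·Δ·N² = 432/7
  k=0: +1/(0!·1!·3!·0!·2!·0!) = 1/12
Σ = 1/12  ⇒  CG² = 432/7·1/12² = 3/7
CG = +√(3/7) = +0.654654

+0.654654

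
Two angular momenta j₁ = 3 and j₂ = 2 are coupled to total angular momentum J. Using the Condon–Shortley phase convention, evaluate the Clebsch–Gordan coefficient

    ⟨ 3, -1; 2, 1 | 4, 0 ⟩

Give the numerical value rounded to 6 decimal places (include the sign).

−√(5/14) = -0.597614

√[9·1!5!3!/10! · 2!4!3!1!4!4!] = √(10368/35)
  +(−1)^0/∏(0,1,4,3,1,0)! = 1/144  (running 1/144)
  +(−1)^1/∏(1,0,3,2,2,1)! = -1/24  (running -5/144)
⟨..|..⟩ = √(10368/35)·(-5/144) = -0.597614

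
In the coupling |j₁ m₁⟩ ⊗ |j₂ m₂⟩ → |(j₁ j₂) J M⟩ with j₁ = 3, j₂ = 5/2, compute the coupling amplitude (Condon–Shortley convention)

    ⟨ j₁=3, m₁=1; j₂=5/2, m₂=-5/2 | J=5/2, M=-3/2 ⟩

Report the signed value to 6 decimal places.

+0.534522

j₁+j₂−J=3  J+j₁−j₂=3  J−j₁+j₂=2  j₁+j₂+J+1=9
(j₁±m₁, j₂±m₂, J±M) = (4,2,0,5,1,4)
P² = 1152/7
sum k=0..0:
  [0] +1/24 = 1/24
S = 1/24
C² = P²·S² = 2/7 ; C = +0.534522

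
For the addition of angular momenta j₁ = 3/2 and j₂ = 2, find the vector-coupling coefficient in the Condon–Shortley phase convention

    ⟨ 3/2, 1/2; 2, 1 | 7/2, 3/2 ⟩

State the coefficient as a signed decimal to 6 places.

√[8·0!3!4!/8! · 2!1!3!1!5!2!] = √(576/7)
  +(−1)^0/∏(0,0,1,3,2,1)! = 1/12  (running 1/12)
⟨..|..⟩ = √(576/7)·(1/12) = +0.755929

+0.755929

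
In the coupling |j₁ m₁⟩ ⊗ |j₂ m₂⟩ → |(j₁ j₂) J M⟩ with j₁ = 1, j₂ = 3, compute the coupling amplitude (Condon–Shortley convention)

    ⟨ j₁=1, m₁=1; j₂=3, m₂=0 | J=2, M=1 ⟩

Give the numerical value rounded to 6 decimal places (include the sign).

j₁+j₂−J=2  J+j₁−j₂=0  J−j₁+j₂=4  j₁+j₂+J+1=7
(j₁±m₁, j₂±m₂, J±M) = (2,0,3,3,3,1)
P² = 144/7
sum k=0..0:
  [0] +1/12 = 1/12
S = 1/12
C² = P²·S² = 1/7 ; C = +0.377964

+0.377964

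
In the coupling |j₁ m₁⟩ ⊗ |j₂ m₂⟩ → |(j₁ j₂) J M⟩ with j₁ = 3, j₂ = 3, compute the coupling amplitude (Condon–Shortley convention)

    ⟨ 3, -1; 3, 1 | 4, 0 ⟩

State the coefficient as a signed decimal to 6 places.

j₁+j₂−J=2  J+j₁−j₂=4  J−j₁+j₂=4  j₁+j₂+J+1=11
(j₁±m₁, j₂±m₂, J±M) = (2,4,4,2,4,4)
P² = 663552/1925
sum k=0..2:
  [0] +1/1152 = 1/1152
  [1] −1/36 = -1/36
  [2] +1/32 = 1/32
S = 5/1152
C² = P²·S² = 1/154 ; C = +0.080582

+0.080582  (= +√(1/154))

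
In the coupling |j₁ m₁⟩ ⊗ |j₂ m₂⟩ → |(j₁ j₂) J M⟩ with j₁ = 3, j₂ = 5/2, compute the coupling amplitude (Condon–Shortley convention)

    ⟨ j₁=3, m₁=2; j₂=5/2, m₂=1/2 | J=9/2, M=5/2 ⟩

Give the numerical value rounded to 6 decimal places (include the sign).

triangle: 1!·5!·4!/11! = 2880/39916800
(j±m)!: 5!·1!·3!·2!·7!·2! = 14515200
prefactor² = (2J+1)·Δ·N² = 115200/11
  k=0: +1/(0!·1!·1!·3!·4!·1!) = 1/144
  k=1: −1/(1!·0!·0!·2!·5!·2!) = -1/480
Σ = 7/1440  ⇒  CG² = 115200/11·7/1440² = 49/198
CG = +√(49/198) = +0.497468

+√(49/198) ≈ +0.497468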